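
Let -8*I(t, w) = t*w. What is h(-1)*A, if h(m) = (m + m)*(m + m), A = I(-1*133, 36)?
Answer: 2394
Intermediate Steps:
I(t, w) = -t*w/8
A = 1197/2 (A = -1/8*(-1*133)*36 = -1/8*(-133)*36 = 1197/2 ≈ 598.50)
h(m) = 4*m**2 (h(m) = (2*m)*(2*m) = 4*m**2)
h(-1)*A = (4*(-1)**2)*(1197/2) = (4*1)*(1197/2) = 4*(1197/2) = 2394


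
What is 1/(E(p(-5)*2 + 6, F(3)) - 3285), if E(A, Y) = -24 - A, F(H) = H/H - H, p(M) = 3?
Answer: -1/3321 ≈ -0.00030111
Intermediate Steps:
F(H) = 1 - H
1/(E(p(-5)*2 + 6, F(3)) - 3285) = 1/((-24 - (3*2 + 6)) - 3285) = 1/((-24 - (6 + 6)) - 3285) = 1/((-24 - 1*12) - 3285) = 1/((-24 - 12) - 3285) = 1/(-36 - 3285) = 1/(-3321) = -1/3321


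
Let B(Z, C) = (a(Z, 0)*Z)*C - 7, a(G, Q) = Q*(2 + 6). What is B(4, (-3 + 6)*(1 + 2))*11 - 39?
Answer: -116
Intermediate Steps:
a(G, Q) = 8*Q (a(G, Q) = Q*8 = 8*Q)
B(Z, C) = -7 (B(Z, C) = ((8*0)*Z)*C - 7 = (0*Z)*C - 7 = 0*C - 7 = 0 - 7 = -7)
B(4, (-3 + 6)*(1 + 2))*11 - 39 = -7*11 - 39 = -77 - 39 = -116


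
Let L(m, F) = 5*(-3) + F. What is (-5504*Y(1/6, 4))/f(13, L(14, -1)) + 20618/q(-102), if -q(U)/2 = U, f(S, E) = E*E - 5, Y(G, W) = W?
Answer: 341927/25602 ≈ 13.355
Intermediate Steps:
L(m, F) = -15 + F
f(S, E) = -5 + E**2 (f(S, E) = E**2 - 5 = -5 + E**2)
q(U) = -2*U
(-5504*Y(1/6, 4))/f(13, L(14, -1)) + 20618/q(-102) = (-5504*4)/(-5 + (-15 - 1)**2) + 20618/((-2*(-102))) = -22016/(-5 + (-16)**2) + 20618/204 = -22016/(-5 + 256) + 20618*(1/204) = -22016/251 + 10309/102 = 341927/25602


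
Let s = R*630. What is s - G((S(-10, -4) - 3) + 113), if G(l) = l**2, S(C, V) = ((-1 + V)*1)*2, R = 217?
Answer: 126710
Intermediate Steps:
s = 136710 (s = 217*630 = 136710)
S(C, V) = -2 + 2*V (S(C, V) = (-1 + V)*2 = -2 + 2*V)
s - G((S(-10, -4) - 3) + 113) = 136710 - (((-2 + 2*(-4)) - 3) + 113)**2 = 136710 - (((-2 - 8) - 3) + 113)**2 = 136710 - ((-10 - 3) + 113)**2 = 136710 - (-13 + 113)**2 = 136710 - 1*100**2 = 136710 - 1*10000 = 136710 - 10000 = 126710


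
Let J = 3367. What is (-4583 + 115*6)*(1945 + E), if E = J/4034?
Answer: -30558091821/4034 ≈ -7.5751e+6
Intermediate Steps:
E = 3367/4034 ≈ 0.83466
(-4583 + 115*6)*(1945 + E) = (-4583 + 115*6)*(1945 + 3367/4034) = (-4583 + 690)*(7849497/4034) = -3893*7849497/4034 = -30558091821/4034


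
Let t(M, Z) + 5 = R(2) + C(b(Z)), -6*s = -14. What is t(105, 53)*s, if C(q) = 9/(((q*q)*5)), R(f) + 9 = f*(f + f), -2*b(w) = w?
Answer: -196546/14045 ≈ -13.994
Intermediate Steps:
s = 7/3 (s = -⅙*(-14) = 7/3 ≈ 2.3333)
b(w) = -w/2
R(f) = -9 + 2*f² (R(f) = -9 + f*(f + f) = -9 + f*(2*f) = -9 + 2*f²)
C(q) = 9/(5*q²) (C(q) = 9/((q²*5)) = 9/((5*q²)) = 9*(1/(5*q²)) = 9/(5*q²))
t(M, Z) = -6 + 36/(5*Z²) (t(M, Z) = -5 + ((-9 + 2*2²) + 9/(5*(-Z/2)²)) = -5 + ((-9 + 2*4) + 9*(4/Z²)/5) = -5 + ((-9 + 8) + 36/(5*Z²)) = -5 + (-1 + 36/(5*Z²)) = -6 + 36/(5*Z²))
t(105, 53)*s = (-6 + (36/5)/53²)*(7/3) = (-6 + (36/5)*(1/2809))*(7/3) = (-6 + 36/14045)*(7/3) = -84234/14045*7/3 = -196546/14045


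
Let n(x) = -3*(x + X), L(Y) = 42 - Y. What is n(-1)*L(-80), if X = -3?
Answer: 1464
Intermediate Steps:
n(x) = 9 - 3*x (n(x) = -3*(x - 3) = -3*(-3 + x) = 9 - 3*x)
n(-1)*L(-80) = (9 - 3*(-1))*(42 - 1*(-80)) = (9 + 3)*(42 + 80) = 12*122 = 1464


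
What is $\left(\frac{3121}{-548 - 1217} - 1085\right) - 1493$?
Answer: $- \frac{4553291}{1765} \approx -2579.8$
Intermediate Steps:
$\left(\frac{3121}{-548 - 1217} - 1085\right) - 1493 = \left(\frac{3121}{-1765} - 1085\right) - 1493 = \left(3121 \left(- \frac{1}{1765}\right) - 1085\right) - 1493 = \left(- \frac{3121}{1765} - 1085\right) - 1493 = - \frac{1918146}{1765} - 1493 = - \frac{4553291}{1765}$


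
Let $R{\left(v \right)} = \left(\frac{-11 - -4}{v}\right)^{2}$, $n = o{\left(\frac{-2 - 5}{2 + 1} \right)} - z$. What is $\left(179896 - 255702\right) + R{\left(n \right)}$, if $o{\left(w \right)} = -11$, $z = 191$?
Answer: $- \frac{3093187975}{40804} \approx -75806.0$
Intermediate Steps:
$n = -202$ ($n = -11 - 191 = -202$)
$R{\left(v \right)} = \frac{49}{v^{2}}$ ($R{\left(v \right)} = \left(\frac{-11 + 4}{v}\right)^{2} = \left(- \frac{7}{v}\right)^{2} = \frac{49}{v^{2}}$)
$\left(179896 - 255702\right) + R{\left(n \right)} = \left(179896 - 255702\right) + \frac{49}{40804} = -75806 + 49 \cdot \frac{1}{40804} = -75806 + \frac{49}{40804} = - \frac{3093187975}{40804}$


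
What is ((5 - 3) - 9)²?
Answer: 49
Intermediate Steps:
((5 - 3) - 9)² = (2 - 9)² = (-7)² = 49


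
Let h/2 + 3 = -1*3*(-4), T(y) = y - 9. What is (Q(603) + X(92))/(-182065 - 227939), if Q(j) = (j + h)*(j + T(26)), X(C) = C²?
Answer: -14053/14643 ≈ -0.95971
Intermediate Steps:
T(y) = -9 + y
h = 18 (h = -6 + 2*(-1*3*(-4)) = -6 + 2*(-3*(-4)) = -6 + 2*12 = -6 + 24 = 18)
Q(j) = (17 + j)*(18 + j) (Q(j) = (j + 18)*(j + (-9 + 26)) = (18 + j)*(j + 17) = (18 + j)*(17 + j) = (17 + j)*(18 + j))
(Q(603) + X(92))/(-182065 - 227939) = ((306 + 603² + 35*603) + 92²)/(-182065 - 227939) = ((306 + 363609 + 21105) + 8464)/(-410004) = (385020 + 8464)*(-1/410004) = 393484*(-1/410004) = -14053/14643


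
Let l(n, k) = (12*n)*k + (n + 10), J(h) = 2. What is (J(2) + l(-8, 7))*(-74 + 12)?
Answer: 41416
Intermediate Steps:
l(n, k) = 10 + n + 12*k*n (l(n, k) = 12*k*n + (10 + n) = 10 + n + 12*k*n)
(J(2) + l(-8, 7))*(-74 + 12) = (2 + (10 - 8 + 12*7*(-8)))*(-74 + 12) = (2 + (10 - 8 - 672))*(-62) = (2 - 670)*(-62) = -668*(-62) = 41416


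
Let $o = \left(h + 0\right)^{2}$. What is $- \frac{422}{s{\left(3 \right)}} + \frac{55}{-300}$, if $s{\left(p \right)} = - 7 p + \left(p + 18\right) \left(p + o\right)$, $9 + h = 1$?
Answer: $- \frac{6761}{13860} \approx -0.48781$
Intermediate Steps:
$h = -8$ ($h = -9 + 1 = -8$)
$o = 64$ ($o = \left(-8 + 0\right)^{2} = \left(-8\right)^{2} = 64$)
$s{\left(p \right)} = - 7 p + \left(18 + p\right) \left(64 + p\right)$ ($s{\left(p \right)} = - 7 p + \left(p + 18\right) \left(p + 64\right) = - 7 p + \left(18 + p\right) \left(64 + p\right)$)
$- \frac{422}{s{\left(3 \right)}} + \frac{55}{-300} = - \frac{422}{1152 + 3^{2} + 75 \cdot 3} + \frac{55}{-300} = - \frac{422}{1152 + 9 + 225} + 55 \left(- \frac{1}{300}\right) = - \frac{422}{1386} - \frac{11}{60} = \left(-422\right) \frac{1}{1386} - \frac{11}{60} = - \frac{211}{693} - \frac{11}{60} = - \frac{6761}{13860}$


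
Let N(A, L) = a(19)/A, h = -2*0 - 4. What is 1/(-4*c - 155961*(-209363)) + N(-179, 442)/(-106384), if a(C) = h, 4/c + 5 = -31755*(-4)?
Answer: -592392556153599/2820605004114463148836 ≈ -2.1002e-7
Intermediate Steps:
c = 4/127015 (c = 4/(-5 - 31755*(-4)) = 4/(-5 + 127020) = 4/127015 ≈ 3.1492e-5)
h = -4 (h = 0 - 4 = -4)
a(C) = -4
N(A, L) = -4/A
1/(-4*c - 155961*(-209363)) + N(-179, 442)/(-106384) = 1/(-4*4/127015 - 155961*(-209363)) - 4/(-179)/(-106384) = -1/209363/(-16/127015 - 155961) - 4*(-1/179)*(-1/106384) = -1/209363/(-19809386431/127015) + (4/179)*(-1/106384) = -127015/19809386431*(-1/209363) - 1/4760684 = 18145/592478938764779 - 1/4760684 = -592392556153599/2820605004114463148836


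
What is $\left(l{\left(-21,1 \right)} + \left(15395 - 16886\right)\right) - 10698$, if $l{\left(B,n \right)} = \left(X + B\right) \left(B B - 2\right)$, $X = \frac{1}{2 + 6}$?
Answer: $- \frac{170825}{8} \approx -21353.0$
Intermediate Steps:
$X = \frac{1}{8} \approx 0.125$
$l{\left(B,n \right)} = \left(-2 + B^{2}\right) \left(\frac{1}{8} + B\right)$ ($l{\left(B,n \right)} = \left(\frac{1}{8} + B\right) \left(B B - 2\right) = \left(\frac{1}{8} + B\right) \left(B^{2} - 2\right) = \left(\frac{1}{8} + B\right) \left(-2 + B^{2}\right) = \left(-2 + B^{2}\right) \left(\frac{1}{8} + B\right)$)
$\left(l{\left(-21,1 \right)} + \left(15395 - 16886\right)\right) - 10698 = \left(\left(- \frac{1}{4} + \left(-21\right)^{3} - -42 + \frac{\left(-21\right)^{2}}{8}\right) + \left(15395 - 16886\right)\right) - 10698 = \left(\left(- \frac{1}{4} - 9261 + 42 + \frac{1}{8} \cdot 441\right) + \left(15395 - 16886\right)\right) - 10698 = \left(\left(- \frac{1}{4} - 9261 + 42 + \frac{441}{8}\right) - 1491\right) - 10698 = \left(- \frac{73313}{8} - 1491\right) - 10698 = - \frac{85241}{8} - 10698 = - \frac{170825}{8}$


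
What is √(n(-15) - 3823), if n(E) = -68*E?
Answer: I*√2803 ≈ 52.943*I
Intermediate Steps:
√(n(-15) - 3823) = √(-68*(-15) - 3823) = √(1020 - 3823) = √(-2803) = I*√2803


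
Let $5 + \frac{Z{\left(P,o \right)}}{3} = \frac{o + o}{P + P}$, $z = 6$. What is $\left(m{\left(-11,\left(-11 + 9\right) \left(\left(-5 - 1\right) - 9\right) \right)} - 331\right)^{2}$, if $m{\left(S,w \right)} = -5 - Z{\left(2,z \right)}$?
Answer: $108900$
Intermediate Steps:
$Z{\left(P,o \right)} = -15 + \frac{3 o}{P}$ ($Z{\left(P,o \right)} = -15 + 3 \frac{o + o}{P + P} = -15 + 3 \frac{2 o}{2 P} = -15 + 3 \cdot 2 o \frac{1}{2 P} = -15 + 3 \frac{o}{P} = -15 + \frac{3 o}{P}$)
$m{\left(S,w \right)} = 1$ ($m{\left(S,w \right)} = -5 - \left(-15 + 3 \cdot 6 \cdot \frac{1}{2}\right) = -5 - \left(-15 + 9\right) = -5 - -6 = -5 + 6 = 1$)
$\left(m{\left(-11,\left(-11 + 9\right) \left(\left(-5 - 1\right) - 9\right) \right)} - 331\right)^{2} = \left(1 - 331\right)^{2} = \left(-330\right)^{2} = 108900$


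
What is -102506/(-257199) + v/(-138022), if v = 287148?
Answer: -29853047660/17749560189 ≈ -1.6819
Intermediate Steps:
-102506/(-257199) + v/(-138022) = -102506/(-257199) + 287148/(-138022) = -102506*(-1/257199) + 287148*(-1/138022) = 102506/257199 - 143574/69011 = -29853047660/17749560189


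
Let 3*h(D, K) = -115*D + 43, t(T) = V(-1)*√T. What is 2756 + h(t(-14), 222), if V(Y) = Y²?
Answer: 8311/3 - 115*I*√14/3 ≈ 2770.3 - 143.43*I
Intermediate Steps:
t(T) = √T (t(T) = (-1)²*√T = 1*√T = √T)
h(D, K) = 43/3 - 115*D/3 (h(D, K) = (-115*D + 43)/3 = (43 - 115*D)/3 = 43/3 - 115*D/3)
2756 + h(t(-14), 222) = 2756 + (43/3 - 115*I*√14/3) = 8311/3 - 115*I*√14/3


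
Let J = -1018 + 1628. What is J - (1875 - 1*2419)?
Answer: 1154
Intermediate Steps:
J = 610
J - (1875 - 1*2419) = 610 - (1875 - 1*2419) = 610 - (1875 - 2419) = 610 - 1*(-544) = 610 + 544 = 1154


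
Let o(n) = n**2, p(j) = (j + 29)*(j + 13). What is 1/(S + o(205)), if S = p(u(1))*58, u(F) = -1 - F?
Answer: 1/59251 ≈ 1.6877e-5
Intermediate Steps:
p(j) = (13 + j)*(29 + j) (p(j) = (29 + j)*(13 + j) = (13 + j)*(29 + j))
S = 17226 (S = (377 + (-1 - 1*1)**2 + 42*(-1 - 1*1))*58 = (377 + (-1 - 1)**2 + 42*(-1 - 1))*58 = (377 + (-2)**2 + 42*(-2))*58 = (377 + 4 - 84)*58 = 297*58 = 17226)
1/(S + o(205)) = 1/(17226 + 205**2) = 1/(17226 + 42025) = 1/59251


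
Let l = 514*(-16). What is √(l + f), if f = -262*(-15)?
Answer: I*√4294 ≈ 65.529*I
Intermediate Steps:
l = -8224
f = 3930
√(l + f) = √(-8224 + 3930) = √(-4294) = I*√4294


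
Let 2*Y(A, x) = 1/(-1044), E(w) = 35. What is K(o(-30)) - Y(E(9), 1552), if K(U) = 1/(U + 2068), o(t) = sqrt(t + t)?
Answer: 2148667/2232429048 - I*sqrt(15)/2138342 ≈ 0.00096248 - 1.8112e-6*I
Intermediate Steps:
Y(A, x) = -1/2088 (Y(A, x) = (1/2)/(-1044) = (1/2)*(-1/1044) = -1/2088)
o(t) = sqrt(2)*sqrt(t) (o(t) = sqrt(2*t) = sqrt(2)*sqrt(t))
K(U) = 1/(2068 + U)
K(o(-30)) - Y(E(9), 1552) = 1/(2068 + sqrt(2)*sqrt(-30)) - 1*(-1/2088) = 1/(2068 + sqrt(2)*(I*sqrt(30))) + 1/2088 = 1/(2068 + 2*I*sqrt(15)) + 1/2088 = 1/2088 + 1/(2068 + 2*I*sqrt(15))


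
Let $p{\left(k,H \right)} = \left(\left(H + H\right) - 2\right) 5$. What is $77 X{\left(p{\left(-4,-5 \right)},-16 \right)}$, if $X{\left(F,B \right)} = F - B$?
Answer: $-3388$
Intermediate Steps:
$p{\left(k,H \right)} = -10 + 10 H$ ($p{\left(k,H \right)} = \left(2 H - 2\right) 5 = \left(-2 + 2 H\right) 5 = -10 + 10 H$)
$77 X{\left(p{\left(-4,-5 \right)},-16 \right)} = 77 \left(\left(-10 + 10 \left(-5\right)\right) - -16\right) = 77 \left(\left(-10 - 50\right) + 16\right) = 77 \left(-60 + 16\right) = 77 \left(-44\right) = -3388$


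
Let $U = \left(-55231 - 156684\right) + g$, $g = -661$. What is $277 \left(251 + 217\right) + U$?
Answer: $-82940$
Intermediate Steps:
$U = -212576$ ($U = \left(-55231 - 156684\right) - 661 = -211915 - 661 = -212576$)
$277 \left(251 + 217\right) + U = 277 \left(251 + 217\right) - 212576 = 277 \cdot 468 - 212576 = 129636 - 212576 = -82940$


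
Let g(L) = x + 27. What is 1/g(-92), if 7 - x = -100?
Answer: 1/134 ≈ 0.0074627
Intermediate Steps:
x = 107 (x = 7 - 1*(-100) = 7 + 100 = 107)
g(L) = 134 (g(L) = 107 + 27 = 134)
1/g(-92) = 1/134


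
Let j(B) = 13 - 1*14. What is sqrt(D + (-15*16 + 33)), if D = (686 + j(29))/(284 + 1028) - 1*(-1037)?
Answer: sqrt(89350890)/328 ≈ 28.819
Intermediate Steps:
j(B) = -1 (j(B) = 13 - 14 = -1)
D = 1361229/1312 (D = (686 - 1)/(284 + 1028) - 1*(-1037) = 685/1312 + 1037 = 1361229/1312 ≈ 1037.5)
sqrt(D + (-15*16 + 33)) = sqrt(1361229/1312 + (-15*16 + 33)) = sqrt(1361229/1312 + (-240 + 33)) = sqrt(1361229/1312 - 207) = sqrt(1089645/1312) = sqrt(89350890)/328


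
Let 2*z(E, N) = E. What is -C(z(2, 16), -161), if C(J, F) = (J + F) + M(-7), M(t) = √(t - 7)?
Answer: 160 - I*√14 ≈ 160.0 - 3.7417*I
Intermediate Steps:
z(E, N) = E/2
M(t) = √(-7 + t)
C(J, F) = F + J + I*√14 (C(J, F) = (J + F) + √(-7 - 7) = (F + J) + √(-14) = (F + J) + I*√14 = F + J + I*√14)
-C(z(2, 16), -161) = -(-161 + (½)*2 + I*√14) = -(-161 + 1 + I*√14) = -(-160 + I*√14) = 160 - I*√14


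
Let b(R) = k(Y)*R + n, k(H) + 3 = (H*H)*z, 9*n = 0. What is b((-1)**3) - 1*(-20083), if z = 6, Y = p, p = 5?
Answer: 19936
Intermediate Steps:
n = 0 (n = (1/9)*0 = 0)
Y = 5
k(H) = -3 + 6*H**2 (k(H) = -3 + (H*H)*6 = -3 + H**2*6 = -3 + 6*H**2)
b(R) = 147*R (b(R) = (-3 + 6*5**2)*R + 0 = (-3 + 6*25)*R + 0 = (-3 + 150)*R + 0 = 147*R + 0 = 147*R)
b((-1)**3) - 1*(-20083) = 147*(-1)**3 - 1*(-20083) = 147*(-1) + 20083 = -147 + 20083 = 19936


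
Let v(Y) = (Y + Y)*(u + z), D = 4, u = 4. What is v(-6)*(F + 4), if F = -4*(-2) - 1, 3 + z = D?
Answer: -660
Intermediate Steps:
z = 1 (z = -3 + 4 = 1)
v(Y) = 10*Y (v(Y) = (Y + Y)*(4 + 1) = (2*Y)*5 = 10*Y)
F = 7 (F = 8 - 1 = 7)
v(-6)*(F + 4) = (10*(-6))*(7 + 4) = -60*11 = -660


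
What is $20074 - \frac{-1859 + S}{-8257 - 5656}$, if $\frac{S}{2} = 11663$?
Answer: $\frac{279311029}{13913} \approx 20076.0$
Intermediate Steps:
$S = 23326$ ($S = 2 \cdot 11663 = 23326$)
$20074 - \frac{-1859 + S}{-8257 - 5656} = 20074 - \frac{-1859 + 23326}{-8257 - 5656} = 20074 - \frac{21467}{-13913} = 20074 - 21467 \left(- \frac{1}{13913}\right) = 20074 - - \frac{21467}{13913} = 20074 + \frac{21467}{13913} = \frac{279311029}{13913}$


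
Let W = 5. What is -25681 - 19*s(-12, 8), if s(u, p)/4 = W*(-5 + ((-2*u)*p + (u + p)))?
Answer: -95221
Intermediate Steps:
s(u, p) = -100 + 20*p + 20*u - 40*p*u (s(u, p) = 4*(5*(-5 + ((-2*u)*p + (u + p)))) = 4*(5*(-5 + (-2*p*u + (p + u)))) = 4*(5*(-5 + (p + u - 2*p*u))) = 4*(5*(-5 + p + u - 2*p*u)) = 4*(-25 + 5*p + 5*u - 10*p*u) = -100 + 20*p + 20*u - 40*p*u)
-25681 - 19*s(-12, 8) = -25681 - 19*(-100 + 20*8 + 20*(-12) - 40*8*(-12)) = -25681 - 19*(-100 + 160 - 240 + 3840) = -25681 - 19*3660 = -25681 - 1*69540 = -25681 - 69540 = -95221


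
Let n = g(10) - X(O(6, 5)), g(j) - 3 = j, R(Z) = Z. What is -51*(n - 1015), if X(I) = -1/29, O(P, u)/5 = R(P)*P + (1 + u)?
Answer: 1481907/29 ≈ 51100.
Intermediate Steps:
O(P, u) = 5 + 5*u + 5*P² (O(P, u) = 5*(P*P + (1 + u)) = 5*(P² + (1 + u)) = 5*(1 + u + P²) = 5 + 5*u + 5*P²)
X(I) = -1/29 (X(I) = -1*1/29 = -1/29)
g(j) = 3 + j
n = 378/29 (n = (3 + 10) - 1*(-1/29) = 13 + 1/29 = 378/29 ≈ 13.034)
-51*(n - 1015) = -51*(378/29 - 1015) = -51*(-29057/29) = 1481907/29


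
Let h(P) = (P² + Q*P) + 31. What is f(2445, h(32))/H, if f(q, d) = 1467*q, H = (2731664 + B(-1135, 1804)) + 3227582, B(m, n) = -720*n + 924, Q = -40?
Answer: 717363/932258 ≈ 0.76949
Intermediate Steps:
h(P) = 31 + P² - 40*P (h(P) = (P² - 40*P) + 31 = 31 + P² - 40*P)
B(m, n) = 924 - 720*n
H = 4661290 (H = (2731664 + (924 - 720*1804)) + 3227582 = (2731664 + (924 - 1298880)) + 3227582 = (2731664 - 1297956) + 3227582 = 1433708 + 3227582 = 4661290)
f(2445, h(32))/H = (1467*2445)/4661290 = 3586815*(1/4661290) = 717363/932258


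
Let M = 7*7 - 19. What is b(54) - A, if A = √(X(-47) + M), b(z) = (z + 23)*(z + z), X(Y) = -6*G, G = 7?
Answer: 8316 - 2*I*√3 ≈ 8316.0 - 3.4641*I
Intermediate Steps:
X(Y) = -42 (X(Y) = -6*7 = -42)
b(z) = 2*z*(23 + z) (b(z) = (23 + z)*(2*z) = 2*z*(23 + z))
M = 30 (M = 49 - 19 = 30)
A = 2*I*√3 (A = √(-42 + 30) = √(-12) = 2*I*√3 ≈ 3.4641*I)
b(54) - A = 2*54*(23 + 54) - 2*I*√3 = 2*54*77 - 2*I*√3 = 8316 - 2*I*√3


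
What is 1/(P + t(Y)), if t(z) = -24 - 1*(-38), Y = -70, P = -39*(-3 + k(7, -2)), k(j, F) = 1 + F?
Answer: 1/170 ≈ 0.0058824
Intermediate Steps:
P = 156 (P = -39*(-3 + (1 - 2)) = -39*(-3 - 1) = -39*(-4) = 156)
t(z) = 14 (t(z) = -24 + 38 = 14)
1/(P + t(Y)) = 1/(156 + 14) = 1/170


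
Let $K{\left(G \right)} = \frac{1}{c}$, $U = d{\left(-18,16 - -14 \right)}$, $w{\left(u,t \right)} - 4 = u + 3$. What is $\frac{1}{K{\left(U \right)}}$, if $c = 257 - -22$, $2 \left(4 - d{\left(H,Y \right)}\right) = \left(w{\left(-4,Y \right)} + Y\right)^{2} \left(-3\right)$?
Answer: $279$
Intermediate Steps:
$w{\left(u,t \right)} = 7 + u$ ($w{\left(u,t \right)} = 4 + \left(u + 3\right) = 4 + \left(3 + u\right) = 7 + u$)
$d{\left(H,Y \right)} = 4 + \frac{3 \left(3 + Y\right)^{2}}{2}$ ($d{\left(H,Y \right)} = 4 - \frac{\left(\left(7 - 4\right) + Y\right)^{2} \left(-3\right)}{2} = 4 - \frac{\left(3 + Y\right)^{2} \left(-3\right)}{2} = 4 - \frac{\left(-3\right) \left(3 + Y\right)^{2}}{2} = 4 + \frac{3 \left(3 + Y\right)^{2}}{2}$)
$c = 279$ ($c = 257 + 22 = 279$)
$U = \frac{3275}{2}$ ($U = 4 + \frac{3 \left(3 + \left(16 - -14\right)\right)^{2}}{2} = 4 + \frac{3 \left(3 + \left(16 + 14\right)\right)^{2}}{2} = 4 + \frac{3 \left(3 + 30\right)^{2}}{2} = 4 + \frac{3 \cdot 33^{2}}{2} = 4 + \frac{3}{2} \cdot 1089 = 4 + \frac{3267}{2} = \frac{3275}{2} \approx 1637.5$)
$K{\left(G \right)} = \frac{1}{279}$
$\frac{1}{K{\left(U \right)}} = \frac{1}{\frac{1}{279}} = 279$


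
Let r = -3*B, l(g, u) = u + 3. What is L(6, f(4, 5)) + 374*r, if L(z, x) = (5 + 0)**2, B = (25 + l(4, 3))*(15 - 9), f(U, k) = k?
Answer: -208667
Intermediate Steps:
l(g, u) = 3 + u
B = 186 (B = (25 + (3 + 3))*(15 - 9) = (25 + 6)*6 = 31*6 = 186)
L(z, x) = 25 (L(z, x) = 5**2 = 25)
r = -558 (r = -3*186 = -558)
L(6, f(4, 5)) + 374*r = 25 + 374*(-558) = 25 - 208692 = -208667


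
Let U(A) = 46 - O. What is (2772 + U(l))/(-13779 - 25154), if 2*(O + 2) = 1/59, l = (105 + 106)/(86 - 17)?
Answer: -332759/4594094 ≈ -0.072432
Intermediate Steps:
l = 211/69 ≈ 3.0580
O = -235/118 (O = -2 + (1/2)/59 = -2 + (1/2)*(1/59) = -2 + 1/118 = -235/118 ≈ -1.9915)
U(A) = 5663/118 (U(A) = 46 - 1*(-235/118) = 46 + 235/118 = 5663/118)
(2772 + U(l))/(-13779 - 25154) = (2772 + 5663/118)/(-13779 - 25154) = (332759/118)/(-38933) = (332759/118)*(-1/38933) = -332759/4594094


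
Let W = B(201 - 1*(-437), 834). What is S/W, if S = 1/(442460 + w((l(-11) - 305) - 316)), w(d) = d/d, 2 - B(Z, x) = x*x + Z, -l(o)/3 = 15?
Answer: -1/308037808512 ≈ -3.2464e-12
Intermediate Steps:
l(o) = -45 (l(o) = -3*15 = -45)
B(Z, x) = 2 - Z - x**2 (B(Z, x) = 2 - (x*x + Z) = 2 - (x**2 + Z) = 2 - (Z + x**2) = 2 + (-Z - x**2) = 2 - Z - x**2)
w(d) = 1
W = -696192 (W = 2 - (201 - 1*(-437)) - 1*834**2 = 2 - (201 + 437) - 1*695556 = 2 - 1*638 - 695556 = 2 - 638 - 695556 = -696192)
S = 1/442461 (S = 1/(442460 + 1) = 1/442461 ≈ 2.2601e-6)
S/W = (1/442461)/(-696192) = (1/442461)*(-1/696192) = -1/308037808512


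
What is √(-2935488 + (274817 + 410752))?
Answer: 3*I*√249991 ≈ 1500.0*I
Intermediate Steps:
√(-2935488 + (274817 + 410752)) = √(-2935488 + 685569) = √(-2249919) = 3*I*√249991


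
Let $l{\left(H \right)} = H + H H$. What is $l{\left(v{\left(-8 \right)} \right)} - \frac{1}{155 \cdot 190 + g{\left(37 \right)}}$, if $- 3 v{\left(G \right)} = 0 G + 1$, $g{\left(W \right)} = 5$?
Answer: $- \frac{58919}{265095} \approx -0.22226$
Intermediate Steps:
$v{\left(G \right)} = - \frac{1}{3}$ ($v{\left(G \right)} = - \frac{0 G + 1}{3} = - \frac{0 + 1}{3} = \left(- \frac{1}{3}\right) 1 = - \frac{1}{3}$)
$l{\left(H \right)} = H + H^{2}$
$l{\left(v{\left(-8 \right)} \right)} - \frac{1}{155 \cdot 190 + g{\left(37 \right)}} = - \frac{1 - \frac{1}{3}}{3} - \frac{1}{155 \cdot 190 + 5} = \left(- \frac{1}{3}\right) \frac{2}{3} - \frac{1}{29450 + 5} = - \frac{2}{9} - \frac{1}{29455} = - \frac{58919}{265095}$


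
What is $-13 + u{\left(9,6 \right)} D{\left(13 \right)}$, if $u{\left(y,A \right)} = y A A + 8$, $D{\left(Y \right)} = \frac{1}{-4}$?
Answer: $-96$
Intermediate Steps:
$D{\left(Y \right)} = - \frac{1}{4}$
$u{\left(y,A \right)} = 8 + y A^{2}$ ($u{\left(y,A \right)} = A y A + 8 = y A^{2} + 8 = 8 + y A^{2}$)
$-13 + u{\left(9,6 \right)} D{\left(13 \right)} = -13 + \left(8 + 9 \cdot 6^{2}\right) \left(- \frac{1}{4}\right) = -13 + \left(8 + 9 \cdot 36\right) \left(- \frac{1}{4}\right) = -13 + \left(8 + 324\right) \left(- \frac{1}{4}\right) = -13 + 332 \left(- \frac{1}{4}\right) = -13 - 83 = -96$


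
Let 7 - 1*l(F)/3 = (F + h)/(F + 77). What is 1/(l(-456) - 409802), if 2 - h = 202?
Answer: -379/155308967 ≈ -2.4403e-6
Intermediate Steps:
h = -200 (h = 2 - 1*202 = 2 - 202 = -200)
l(F) = 21 - 3*(-200 + F)/(77 + F) (l(F) = 21 - 3*(F - 200)/(F + 77) = 21 - 3*(-200 + F)/(77 + F))
1/(l(-456) - 409802) = 1/(3*(739 + 6*(-456))/(77 - 456) - 409802) = 1/(3*(739 - 2736)/(-379) - 409802) = 1/(3*(-1/379)*(-1997) - 409802) = 1/(5991/379 - 409802) = 1/(-155308967/379) = -379/155308967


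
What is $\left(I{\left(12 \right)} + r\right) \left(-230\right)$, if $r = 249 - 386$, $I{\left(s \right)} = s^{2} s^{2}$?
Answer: $-4737770$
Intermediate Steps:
$I{\left(s \right)} = s^{4}$
$r = -137$ ($r = 249 - 386 = -137$)
$\left(I{\left(12 \right)} + r\right) \left(-230\right) = \left(12^{4} - 137\right) \left(-230\right) = \left(20736 - 137\right) \left(-230\right) = 20599 \left(-230\right) = -4737770$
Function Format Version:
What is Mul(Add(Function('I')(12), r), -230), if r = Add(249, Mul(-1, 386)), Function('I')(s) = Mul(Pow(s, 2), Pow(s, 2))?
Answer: -4737770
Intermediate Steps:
Function('I')(s) = Pow(s, 4)
r = -137 (r = Add(249, -386) = -137)
Mul(Add(Function('I')(12), r), -230) = Mul(Add(Pow(12, 4), -137), -230) = Mul(Add(20736, -137), -230) = Mul(20599, -230) = -4737770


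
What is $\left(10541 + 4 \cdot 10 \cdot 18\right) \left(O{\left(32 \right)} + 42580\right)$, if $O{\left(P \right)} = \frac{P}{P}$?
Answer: $479504641$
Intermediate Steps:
$O{\left(P \right)} = 1$
$\left(10541 + 4 \cdot 10 \cdot 18\right) \left(O{\left(32 \right)} + 42580\right) = \left(10541 + 4 \cdot 10 \cdot 18\right) \left(1 + 42580\right) = \left(10541 + 40 \cdot 18\right) 42581 = \left(10541 + 720\right) 42581 = 11261 \cdot 42581 = 479504641$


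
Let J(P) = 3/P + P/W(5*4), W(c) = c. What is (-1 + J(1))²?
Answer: 1681/400 ≈ 4.2025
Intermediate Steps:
J(P) = 3/P + P/20 (J(P) = 3/P + P/((5*4)) = 3/P + P/20)
(-1 + J(1))² = (-1 + (3/1 + (1/20)*1))² = (-1 + (3*1 + 1/20))² = (-1 + (3 + 1/20))² = (-1 + 61/20)² = (41/20)² = 1681/400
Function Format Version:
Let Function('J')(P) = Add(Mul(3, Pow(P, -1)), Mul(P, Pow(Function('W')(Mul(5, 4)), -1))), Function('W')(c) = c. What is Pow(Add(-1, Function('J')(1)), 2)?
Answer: Rational(1681, 400) ≈ 4.2025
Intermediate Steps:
Function('J')(P) = Add(Mul(3, Pow(P, -1)), Mul(Rational(1, 20), P)) (Function('J')(P) = Add(Mul(3, Pow(P, -1)), Mul(P, Pow(Mul(5, 4), -1))) = Add(Mul(3, Pow(P, -1)), Mul(P, Pow(20, -1))) = Add(Mul(3, Pow(P, -1)), Mul(P, Rational(1, 20))) = Add(Mul(3, Pow(P, -1)), Mul(Rational(1, 20), P)))
Pow(Add(-1, Function('J')(1)), 2) = Pow(Add(-1, Add(Mul(3, Pow(1, -1)), Mul(Rational(1, 20), 1))), 2) = Pow(Add(-1, Add(Mul(3, 1), Rational(1, 20))), 2) = Pow(Add(-1, Add(3, Rational(1, 20))), 2) = Pow(Add(-1, Rational(61, 20)), 2) = Pow(Rational(41, 20), 2) = Rational(1681, 400)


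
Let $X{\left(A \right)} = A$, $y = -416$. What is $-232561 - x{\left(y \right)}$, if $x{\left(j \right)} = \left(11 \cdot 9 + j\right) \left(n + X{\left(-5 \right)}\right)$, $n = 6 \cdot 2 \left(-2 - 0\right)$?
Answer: $-241754$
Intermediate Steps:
$n = -24$ ($n = 12 \left(-2 + 0\right) = 12 \left(-2\right) = -24$)
$x{\left(j \right)} = -2871 - 29 j$ ($x{\left(j \right)} = \left(11 \cdot 9 + j\right) \left(-24 - 5\right) = \left(99 + j\right) \left(-29\right) = -2871 - 29 j$)
$-232561 - x{\left(y \right)} = -232561 - \left(-2871 - -12064\right) = -232561 - \left(-2871 + 12064\right) = -232561 - 9193 = -241754$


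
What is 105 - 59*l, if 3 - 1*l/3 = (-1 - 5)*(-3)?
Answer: 2760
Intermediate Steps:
l = -45 (l = 9 - 3*(-1 - 5)*(-3) = 9 - (-18)*(-3) = 9 - 3*18 = 9 - 54 = -45)
105 - 59*l = 105 - 59*(-45) = 105 + 2655 = 2760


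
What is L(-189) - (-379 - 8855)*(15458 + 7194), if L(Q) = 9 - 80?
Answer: 209168497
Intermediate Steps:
L(Q) = -71
L(-189) - (-379 - 8855)*(15458 + 7194) = -71 - (-379 - 8855)*(15458 + 7194) = -71 - (-9234)*22652 = -71 - 1*(-209168568) = -71 + 209168568 = 209168497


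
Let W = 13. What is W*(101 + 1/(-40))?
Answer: 52507/40 ≈ 1312.7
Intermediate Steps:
W*(101 + 1/(-40)) = 13*(101 + 1/(-40)) = 13*(101 - 1/40) = 13*(4039/40) = 52507/40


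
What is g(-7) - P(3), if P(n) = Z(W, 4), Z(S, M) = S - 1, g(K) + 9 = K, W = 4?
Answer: -19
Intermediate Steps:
g(K) = -9 + K
Z(S, M) = -1 + S
P(n) = 3 (P(n) = -1 + 4 = 3)
g(-7) - P(3) = (-9 - 7) - 1*3 = -16 - 3 = -19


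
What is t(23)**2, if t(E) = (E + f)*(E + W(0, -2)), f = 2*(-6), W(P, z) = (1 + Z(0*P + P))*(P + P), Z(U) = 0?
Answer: 64009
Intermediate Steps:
W(P, z) = 2*P (W(P, z) = (1 + 0)*(P + P) = 1*(2*P) = 2*P)
f = -12
t(E) = E*(-12 + E) (t(E) = (E - 12)*(E + 2*0) = (-12 + E)*(E + 0) = (-12 + E)*E = E*(-12 + E))
t(23)**2 = (23*(-12 + 23))**2 = (23*11)**2 = 253**2 = 64009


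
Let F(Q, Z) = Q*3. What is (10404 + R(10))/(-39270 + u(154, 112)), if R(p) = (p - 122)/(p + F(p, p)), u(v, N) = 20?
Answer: -26003/98125 ≈ -0.26500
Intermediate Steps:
F(Q, Z) = 3*Q
R(p) = (-122 + p)/(4*p) (R(p) = (p - 122)/(p + 3*p) = (-122 + p)/((4*p)) = (-122 + p)*(1/(4*p)) = (-122 + p)/(4*p))
(10404 + R(10))/(-39270 + u(154, 112)) = (10404 + (¼)*(-122 + 10)/10)/(-39270 + 20) = (10404 + (¼)*(⅒)*(-112))/(-39250) = (10404 - 14/5)*(-1/39250) = (52006/5)*(-1/39250) = -26003/98125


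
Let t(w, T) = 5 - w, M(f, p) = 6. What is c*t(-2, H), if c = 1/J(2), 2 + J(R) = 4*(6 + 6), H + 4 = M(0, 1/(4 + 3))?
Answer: 7/46 ≈ 0.15217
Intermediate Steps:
H = 2 (H = -4 + 6 = 2)
J(R) = 46 (J(R) = -2 + 4*(6 + 6) = -2 + 4*12 = -2 + 48 = 46)
c = 1/46 ≈ 0.021739
c*t(-2, H) = (5 - 1*(-2))/46 = (5 + 2)/46 = (1/46)*7 = 7/46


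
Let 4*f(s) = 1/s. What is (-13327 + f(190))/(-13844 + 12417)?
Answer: 10128519/1084520 ≈ 9.3392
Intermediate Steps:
f(s) = 1/(4*s)
(-13327 + f(190))/(-13844 + 12417) = (-13327 + (1/4)/190)/(-13844 + 12417) = (-13327 + (1/4)*(1/190))/(-1427) = (-13327 + 1/760)*(-1/1427) = -10128519/760*(-1/1427) = 10128519/1084520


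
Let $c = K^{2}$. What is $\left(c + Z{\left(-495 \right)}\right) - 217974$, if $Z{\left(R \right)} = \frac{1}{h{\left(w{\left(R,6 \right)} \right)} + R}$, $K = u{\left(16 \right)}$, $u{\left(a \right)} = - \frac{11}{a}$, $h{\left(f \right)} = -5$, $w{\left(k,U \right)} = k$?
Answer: $- \frac{6975152939}{32000} \approx -2.1797 \cdot 10^{5}$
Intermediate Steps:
$K = - \frac{11}{16} \approx -0.6875$
$c = \frac{121}{256}$ ($c = \left(- \frac{11}{16}\right)^{2} = \frac{121}{256} \approx 0.47266$)
$Z{\left(R \right)} = \frac{1}{-5 + R}$
$\left(c + Z{\left(-495 \right)}\right) - 217974 = \left(\frac{121}{256} + \frac{1}{-5 - 495}\right) - 217974 = \left(\frac{121}{256} + \frac{1}{-500}\right) - 217974 = \left(\frac{121}{256} - \frac{1}{500}\right) - 217974 = \frac{15061}{32000} - 217974 = - \frac{6975152939}{32000}$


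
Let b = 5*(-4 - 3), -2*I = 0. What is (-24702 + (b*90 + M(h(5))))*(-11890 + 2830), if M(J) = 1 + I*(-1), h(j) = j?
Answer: 252330060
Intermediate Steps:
I = 0 (I = -½*0 = 0)
b = -35 (b = 5*(-7) = -35)
M(J) = 1 (M(J) = 1 + 0*(-1) = 1 + 0 = 1)
(-24702 + (b*90 + M(h(5))))*(-11890 + 2830) = (-24702 + (-35*90 + 1))*(-11890 + 2830) = (-24702 + (-3150 + 1))*(-9060) = (-24702 - 3149)*(-9060) = -27851*(-9060) = 252330060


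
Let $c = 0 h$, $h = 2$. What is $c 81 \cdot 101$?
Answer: $0$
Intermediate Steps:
$c = 0$ ($c = 0 \cdot 2 = 0$)
$c 81 \cdot 101 = 0 \cdot 81 \cdot 101 = 0 \cdot 101 = 0$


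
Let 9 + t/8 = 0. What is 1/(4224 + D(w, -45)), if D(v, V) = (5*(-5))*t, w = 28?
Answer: 1/6024 ≈ 0.00016600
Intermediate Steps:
t = -72 (t = -72 + 8*0 = -72 + 0 = -72)
D(v, V) = 1800 (D(v, V) = (5*(-5))*(-72) = -25*(-72) = 1800)
1/(4224 + D(w, -45)) = 1/(4224 + 1800) = 1/6024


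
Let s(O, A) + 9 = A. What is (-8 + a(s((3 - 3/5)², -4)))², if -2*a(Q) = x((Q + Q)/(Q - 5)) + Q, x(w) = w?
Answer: 400/81 ≈ 4.9383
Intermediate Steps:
s(O, A) = -9 + A
a(Q) = -Q/2 - Q/(-5 + Q) (a(Q) = -((Q + Q)/(Q - 5) + Q)/2 = -((2*Q)/(-5 + Q) + Q)/2 = -(2*Q/(-5 + Q) + Q)/2 = -(Q + 2*Q/(-5 + Q))/2 = -Q/2 - Q/(-5 + Q))
(-8 + a(s((3 - 3/5)², -4)))² = (-8 + (-9 - 4)*(3 - (-9 - 4))/(2*(-5 + (-9 - 4))))² = (-8 + (½)*(-13)*(3 - 1*(-13))/(-5 - 13))² = (-8 + (½)*(-13)*(3 + 13)/(-18))² = (-8 + (½)*(-13)*(-1/18)*16)² = (-8 + 52/9)² = (-20/9)² = 400/81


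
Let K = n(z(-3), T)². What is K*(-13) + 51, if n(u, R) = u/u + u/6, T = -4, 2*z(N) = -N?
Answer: 491/16 ≈ 30.688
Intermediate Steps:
z(N) = -N/2 (z(N) = (-N)/2 = -N/2)
n(u, R) = 1 + u/6 (n(u, R) = 1 + u*(⅙) = 1 + u/6)
K = 25/16 (K = (1 + (-½*(-3))/6)² = (1 + (⅙)*(3/2))² = (1 + ¼)² = (5/4)² = 25/16 ≈ 1.5625)
K*(-13) + 51 = (25/16)*(-13) + 51 = -325/16 + 51 = 491/16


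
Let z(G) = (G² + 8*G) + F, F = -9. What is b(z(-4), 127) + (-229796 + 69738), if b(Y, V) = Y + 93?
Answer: -159990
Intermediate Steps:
z(G) = -9 + G² + 8*G (z(G) = (G² + 8*G) - 9 = -9 + G² + 8*G)
b(Y, V) = 93 + Y
b(z(-4), 127) + (-229796 + 69738) = (93 + (-9 + (-4)² + 8*(-4))) + (-229796 + 69738) = (93 + (-9 + 16 - 32)) - 160058 = (93 - 25) - 160058 = 68 - 160058 = -159990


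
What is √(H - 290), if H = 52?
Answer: I*√238 ≈ 15.427*I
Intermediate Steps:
√(H - 290) = √(52 - 290) = √(-238) = I*√238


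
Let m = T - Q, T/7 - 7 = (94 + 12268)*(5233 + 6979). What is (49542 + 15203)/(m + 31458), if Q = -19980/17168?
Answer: 1502084/24517405415 ≈ 6.1266e-5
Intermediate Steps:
T = 1056753257 (T = 49 + 7*((94 + 12268)*(5233 + 6979)) = 49 + 7*(12362*12212) = 49 + 7*150964744 = 49 + 1056753208 = 1056753257)
Q = -135/116 (Q = -19980*1/17168 = -135/116 ≈ -1.1638)
m = 122583377947/116 (m = 1056753257 - 1*(-135/116) = 1056753257 + 135/116 = 122583377947/116 ≈ 1.0568e+9)
(49542 + 15203)/(m + 31458) = (49542 + 15203)/(122583377947/116 + 31458) = 64745/(122587027075/116) = 64745*(116/122587027075) = 1502084/24517405415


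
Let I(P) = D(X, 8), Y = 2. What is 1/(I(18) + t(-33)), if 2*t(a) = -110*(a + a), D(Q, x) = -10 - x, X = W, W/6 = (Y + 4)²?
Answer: 1/3612 ≈ 0.00027685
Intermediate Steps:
W = 216 (W = 6*(2 + 4)² = 6*6² = 6*36 = 216)
X = 216
t(a) = -110*a (t(a) = (-110*(a + a))/2 = (-220*a)/2 = -110*a)
I(P) = -18 (I(P) = -10 - 1*8 = -10 - 8 = -18)
1/(I(18) + t(-33)) = 1/(-18 - 110*(-33)) = 1/(-18 + 3630) = 1/3612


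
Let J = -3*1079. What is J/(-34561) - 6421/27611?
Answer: -132539374/954263771 ≈ -0.13889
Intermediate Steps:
J = -3237
J/(-34561) - 6421/27611 = -3237/(-34561) - 6421/27611 = -3237*(-1/34561) - 6421*1/27611 = 3237/34561 - 6421/27611 = -132539374/954263771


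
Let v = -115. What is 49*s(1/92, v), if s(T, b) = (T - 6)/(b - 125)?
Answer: 26999/22080 ≈ 1.2228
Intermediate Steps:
s(T, b) = (-6 + T)/(-125 + b)
49*s(1/92, v) = 49*((-6 + 1/92)/(-125 - 115)) = 49*((-6 + 1/92)/(-240)) = 49*(-1/240*(-551/92)) = 49*(551/22080) = 26999/22080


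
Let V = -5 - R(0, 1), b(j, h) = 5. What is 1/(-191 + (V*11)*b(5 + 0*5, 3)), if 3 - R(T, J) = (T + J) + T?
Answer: -1/576 ≈ -0.0017361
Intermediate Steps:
R(T, J) = 3 - J - 2*T (R(T, J) = 3 - ((T + J) + T) = 3 - ((J + T) + T) = 3 - (J + 2*T) = 3 + (-J - 2*T) = 3 - J - 2*T)
V = -7 (V = -5 - (3 - 1*1 - 2*0) = -5 - (3 - 1 + 0) = -5 - 1*2 = -5 - 2 = -7)
1/(-191 + (V*11)*b(5 + 0*5, 3)) = 1/(-191 - 7*11*5) = 1/(-191 - 77*5) = 1/(-191 - 385) = 1/(-576) = -1/576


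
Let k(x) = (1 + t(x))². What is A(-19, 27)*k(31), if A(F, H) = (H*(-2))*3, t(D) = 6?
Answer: -7938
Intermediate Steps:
A(F, H) = -6*H (A(F, H) = -2*H*3 = -6*H)
k(x) = 49 (k(x) = (1 + 6)² = 7² = 49)
A(-19, 27)*k(31) = -6*27*49 = -162*49 = -7938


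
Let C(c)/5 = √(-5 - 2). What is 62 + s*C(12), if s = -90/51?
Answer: 62 - 150*I*√7/17 ≈ 62.0 - 23.345*I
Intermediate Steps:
s = -30/17 (s = -90*1/51 = -30/17 ≈ -1.7647)
C(c) = 5*I*√7 (C(c) = 5*√(-5 - 2) = 5*√(-7) = 5*(I*√7) = 5*I*√7)
62 + s*C(12) = 62 - 150*I*√7/17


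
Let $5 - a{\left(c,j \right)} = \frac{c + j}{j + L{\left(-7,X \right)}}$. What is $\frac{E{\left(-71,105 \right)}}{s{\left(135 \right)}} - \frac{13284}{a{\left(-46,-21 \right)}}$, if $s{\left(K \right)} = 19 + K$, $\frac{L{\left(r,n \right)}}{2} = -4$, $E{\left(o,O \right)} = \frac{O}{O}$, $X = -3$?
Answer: $- \frac{9887711}{2002} \approx -4938.9$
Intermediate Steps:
$E{\left(o,O \right)} = 1$
$L{\left(r,n \right)} = -8$ ($L{\left(r,n \right)} = 2 \left(-4\right) = -8$)
$a{\left(c,j \right)} = 5 - \frac{c + j}{-8 + j}$ ($a{\left(c,j \right)} = 5 - \frac{c + j}{j - 8} = 5 - \frac{c + j}{-8 + j}$)
$\frac{E{\left(-71,105 \right)}}{s{\left(135 \right)}} - \frac{13284}{a{\left(-46,-21 \right)}} = 1 \frac{1}{19 + 135} - \frac{13284}{\frac{1}{-8 - 21} \left(-40 - -46 + 4 \left(-21\right)\right)} = 1 \cdot \frac{1}{154} - \frac{13284}{\frac{1}{-29} \left(-40 + 46 - 84\right)} = 1 \cdot \frac{1}{154} - \frac{13284}{\left(- \frac{1}{29}\right) \left(-78\right)} = \frac{1}{154} - \frac{13284}{\frac{78}{29}} = \frac{1}{154} - \frac{64206}{13} = - \frac{9887711}{2002}$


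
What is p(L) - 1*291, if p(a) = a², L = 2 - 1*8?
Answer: -255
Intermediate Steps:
L = -6 (L = 2 - 8 = -6)
p(L) - 1*291 = (-6)² - 1*291 = 36 - 291 = -255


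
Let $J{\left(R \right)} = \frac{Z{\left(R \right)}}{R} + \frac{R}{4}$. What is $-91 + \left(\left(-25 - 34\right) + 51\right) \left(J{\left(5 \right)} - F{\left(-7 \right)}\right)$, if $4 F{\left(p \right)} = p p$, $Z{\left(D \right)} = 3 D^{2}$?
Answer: $-123$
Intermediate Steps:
$F{\left(p \right)} = \frac{p^{2}}{4}$ ($F{\left(p \right)} = \frac{p p}{4} = \frac{p^{2}}{4}$)
$J{\left(R \right)} = \frac{13 R}{4}$ ($J{\left(R \right)} = \frac{3 R^{2}}{R} + \frac{R}{4} = 3 R + R \frac{1}{4} = 3 R + \frac{R}{4} = \frac{13 R}{4}$)
$-91 + \left(\left(-25 - 34\right) + 51\right) \left(J{\left(5 \right)} - F{\left(-7 \right)}\right) = -91 + \left(\left(-25 - 34\right) + 51\right) \left(\frac{13}{4} \cdot 5 - \frac{\left(-7\right)^{2}}{4}\right) = -91 + \left(-59 + 51\right) \left(\frac{65}{4} - \frac{1}{4} \cdot 49\right) = -91 - 8 \left(\frac{65}{4} - \frac{49}{4}\right) = -91 - 32 = -123$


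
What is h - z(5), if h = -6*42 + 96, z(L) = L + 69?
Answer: -230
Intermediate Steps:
z(L) = 69 + L
h = -156 (h = -252 + 96 = -156)
h - z(5) = -156 - (69 + 5) = -156 - 1*74 = -156 - 74 = -230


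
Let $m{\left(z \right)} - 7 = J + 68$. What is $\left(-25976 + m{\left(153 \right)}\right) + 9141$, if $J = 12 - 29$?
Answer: $-16777$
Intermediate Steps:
$J = -17$ ($J = 12 - 29 = -17$)
$m{\left(z \right)} = 58$ ($m{\left(z \right)} = 7 + \left(-17 + 68\right) = 7 + 51 = 58$)
$\left(-25976 + m{\left(153 \right)}\right) + 9141 = \left(-25976 + 58\right) + 9141 = -25918 + 9141 = -16777$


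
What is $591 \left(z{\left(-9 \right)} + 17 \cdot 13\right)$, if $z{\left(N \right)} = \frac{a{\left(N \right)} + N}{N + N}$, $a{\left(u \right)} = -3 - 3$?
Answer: $\frac{262207}{2} \approx 1.311 \cdot 10^{5}$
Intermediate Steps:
$a{\left(u \right)} = -6$ ($a{\left(u \right)} = -3 - 3 = -6$)
$z{\left(N \right)} = \frac{-6 + N}{2 N}$ ($z{\left(N \right)} = \frac{-6 + N}{N + N} = \frac{-6 + N}{2 N}$)
$591 \left(z{\left(-9 \right)} + 17 \cdot 13\right) = 591 \left(\frac{-6 - 9}{2 \left(-9\right)} + 17 \cdot 13\right) = 591 \left(\frac{1}{2} \left(- \frac{1}{9}\right) \left(-15\right) + 221\right) = 591 \left(\frac{5}{6} + 221\right) = 591 \cdot \frac{1331}{6} = \frac{262207}{2}$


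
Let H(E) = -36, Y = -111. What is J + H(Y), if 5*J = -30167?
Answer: -30347/5 ≈ -6069.4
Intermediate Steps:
J = -30167/5 (J = (⅕)*(-30167) = -30167/5 ≈ -6033.4)
J + H(Y) = -30167/5 - 36 = -30347/5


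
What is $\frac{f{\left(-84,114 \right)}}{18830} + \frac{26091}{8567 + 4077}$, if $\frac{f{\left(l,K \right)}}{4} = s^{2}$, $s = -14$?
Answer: $\frac{35800459}{17006180} \approx 2.1051$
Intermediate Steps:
$f{\left(l,K \right)} = 784$ ($f{\left(l,K \right)} = 4 \left(-14\right)^{2} = 4 \cdot 196 = 784$)
$\frac{f{\left(-84,114 \right)}}{18830} + \frac{26091}{8567 + 4077} = \frac{784}{18830} + \frac{26091}{8567 + 4077} = 784 \cdot \frac{1}{18830} + \frac{26091}{12644} = \frac{56}{1345} + 26091 \cdot \frac{1}{12644} = \frac{56}{1345} + \frac{26091}{12644} = \frac{35800459}{17006180}$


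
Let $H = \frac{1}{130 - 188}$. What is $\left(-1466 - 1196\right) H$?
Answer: $\frac{1331}{29} \approx 45.897$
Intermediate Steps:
$H = - \frac{1}{58}$ ($H = \frac{1}{-58} = - \frac{1}{58} \approx -0.017241$)
$\left(-1466 - 1196\right) H = \left(-1466 - 1196\right) \left(- \frac{1}{58}\right) = \left(-2662\right) \left(- \frac{1}{58}\right) = \frac{1331}{29}$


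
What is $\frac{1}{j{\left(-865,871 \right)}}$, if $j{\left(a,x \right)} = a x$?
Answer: $- \frac{1}{753415} \approx -1.3273 \cdot 10^{-6}$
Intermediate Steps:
$\frac{1}{j{\left(-865,871 \right)}} = \frac{1}{\left(-865\right) 871} = \frac{1}{-753415} = - \frac{1}{753415}$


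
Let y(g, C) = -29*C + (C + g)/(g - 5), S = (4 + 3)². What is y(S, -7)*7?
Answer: 31409/22 ≈ 1427.7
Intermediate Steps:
S = 49 (S = 7² = 49)
y(g, C) = -29*C + (C + g)/(-5 + g)
y(S, -7)*7 = ((49 + 146*(-7) - 29*(-7)*49)/(-5 + 49))*7 = ((49 - 1022 + 9947)/44)*7 = ((1/44)*8974)*7 = (4487/22)*7 = 31409/22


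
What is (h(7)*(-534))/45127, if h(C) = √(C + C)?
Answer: -534*√14/45127 ≈ -0.044276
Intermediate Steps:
h(C) = √2*√C (h(C) = √(2*C) = √2*√C)
(h(7)*(-534))/45127 = ((√2*√7)*(-534))/45127 = (√14*(-534))*(1/45127) = -534*√14*(1/45127) = -534*√14/45127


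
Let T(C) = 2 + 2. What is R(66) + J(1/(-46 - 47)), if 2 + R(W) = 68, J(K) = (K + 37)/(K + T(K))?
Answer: 27926/371 ≈ 75.272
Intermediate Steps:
T(C) = 4
J(K) = (37 + K)/(4 + K) (J(K) = (K + 37)/(K + 4) = (37 + K)/(4 + K))
R(W) = 66 (R(W) = -2 + 68 = 66)
R(66) + J(1/(-46 - 47)) = 66 + (37 + 1/(-46 - 47))/(4 + 1/(-46 - 47)) = 66 + (37 + 1/(-93))/(4 + 1/(-93)) = 66 + (37 - 1/93)/(4 - 1/93) = 66 + (3440/93)/(371/93) = 66 + (93/371)*(3440/93) = 66 + 3440/371 = 27926/371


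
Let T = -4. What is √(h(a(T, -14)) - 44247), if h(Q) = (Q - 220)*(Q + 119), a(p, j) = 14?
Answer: I*√71645 ≈ 267.67*I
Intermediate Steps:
h(Q) = (-220 + Q)*(119 + Q)
√(h(a(T, -14)) - 44247) = √((-26180 + 14² - 101*14) - 44247) = √((-26180 + 196 - 1414) - 44247) = √(-27398 - 44247) = √(-71645) = I*√71645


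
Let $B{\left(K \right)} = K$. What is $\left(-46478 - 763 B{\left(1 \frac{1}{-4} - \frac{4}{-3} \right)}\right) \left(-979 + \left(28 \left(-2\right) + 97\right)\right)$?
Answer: $\frac{266230195}{6} \approx 4.4372 \cdot 10^{7}$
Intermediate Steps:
$\left(-46478 - 763 B{\left(1 \frac{1}{-4} - \frac{4}{-3} \right)}\right) \left(-979 + \left(28 \left(-2\right) + 97\right)\right) = \left(-46478 - 763 \left(1 \frac{1}{-4} - \frac{4}{-3}\right)\right) \left(-979 + \left(28 \left(-2\right) + 97\right)\right) = \left(-46478 - 763 \left(1 \left(- \frac{1}{4}\right) - - \frac{4}{3}\right)\right) \left(-979 + \left(-56 + 97\right)\right) = \left(-46478 - 763 \left(- \frac{1}{4} + \frac{4}{3}\right)\right) \left(-979 + 41\right) = \left(-46478 - \frac{9919}{12}\right) \left(-938\right) = \left(- \frac{567655}{12}\right) \left(-938\right) = \frac{266230195}{6}$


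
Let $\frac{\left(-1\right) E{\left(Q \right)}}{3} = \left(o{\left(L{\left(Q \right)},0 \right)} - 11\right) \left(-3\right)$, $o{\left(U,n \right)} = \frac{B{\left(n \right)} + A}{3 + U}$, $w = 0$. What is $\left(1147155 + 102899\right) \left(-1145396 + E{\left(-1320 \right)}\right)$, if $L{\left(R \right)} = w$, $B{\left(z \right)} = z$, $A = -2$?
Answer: $-1431938107054$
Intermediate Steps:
$L{\left(R \right)} = 0$
$o{\left(U,n \right)} = \frac{-2 + n}{3 + U}$ ($o{\left(U,n \right)} = \frac{n - 2}{3 + U} = \frac{-2 + n}{3 + U}$)
$E{\left(Q \right)} = -105$ ($E{\left(Q \right)} = - 3 \left(\frac{-2 + 0}{3 + 0} - 11\right) \left(-3\right) = - 3 \left(\frac{1}{3} \left(-2\right) - 11\right) \left(-3\right) = - 3 \left(- \frac{2}{3} - 11\right) \left(-3\right) = - 3 \left(\left(- \frac{35}{3}\right) \left(-3\right)\right) = \left(-3\right) 35 = -105$)
$\left(1147155 + 102899\right) \left(-1145396 + E{\left(-1320 \right)}\right) = \left(1147155 + 102899\right) \left(-1145396 - 105\right) = 1250054 \left(-1145501\right) = -1431938107054$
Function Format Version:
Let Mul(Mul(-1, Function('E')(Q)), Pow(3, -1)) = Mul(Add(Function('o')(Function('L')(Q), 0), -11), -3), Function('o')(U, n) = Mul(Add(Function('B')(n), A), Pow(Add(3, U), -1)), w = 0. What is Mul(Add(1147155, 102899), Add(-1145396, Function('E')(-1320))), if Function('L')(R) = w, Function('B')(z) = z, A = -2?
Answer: -1431938107054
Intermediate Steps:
Function('L')(R) = 0
Function('o')(U, n) = Mul(Pow(Add(3, U), -1), Add(-2, n)) (Function('o')(U, n) = Mul(Add(n, -2), Pow(Add(3, U), -1)) = Mul(Add(-2, n), Pow(Add(3, U), -1)) = Mul(Pow(Add(3, U), -1), Add(-2, n)))
Function('E')(Q) = -105 (Function('E')(Q) = Mul(-3, Mul(Add(Mul(Pow(Add(3, 0), -1), Add(-2, 0)), -11), -3)) = Mul(-3, Mul(Add(Mul(Pow(3, -1), -2), -11), -3)) = Mul(-3, Mul(Add(Mul(Rational(1, 3), -2), -11), -3)) = Mul(-3, Mul(Add(Rational(-2, 3), -11), -3)) = Mul(-3, Mul(Rational(-35, 3), -3)) = Mul(-3, 35) = -105)
Mul(Add(1147155, 102899), Add(-1145396, Function('E')(-1320))) = Mul(Add(1147155, 102899), Add(-1145396, -105)) = Mul(1250054, -1145501) = -1431938107054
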